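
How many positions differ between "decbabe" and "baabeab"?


Comparing "decbabe" and "baabeab" position by position:
  Position 0: 'd' vs 'b' => DIFFER
  Position 1: 'e' vs 'a' => DIFFER
  Position 2: 'c' vs 'a' => DIFFER
  Position 3: 'b' vs 'b' => same
  Position 4: 'a' vs 'e' => DIFFER
  Position 5: 'b' vs 'a' => DIFFER
  Position 6: 'e' vs 'b' => DIFFER
Positions that differ: 6

6


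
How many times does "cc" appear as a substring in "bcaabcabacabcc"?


Searching for "cc" in "bcaabcabacabcc"
Scanning each position:
  Position 0: "bc" => no
  Position 1: "ca" => no
  Position 2: "aa" => no
  Position 3: "ab" => no
  Position 4: "bc" => no
  Position 5: "ca" => no
  Position 6: "ab" => no
  Position 7: "ba" => no
  Position 8: "ac" => no
  Position 9: "ca" => no
  Position 10: "ab" => no
  Position 11: "bc" => no
  Position 12: "cc" => MATCH
Total occurrences: 1

1


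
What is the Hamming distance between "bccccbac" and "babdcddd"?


Comparing "bccccbac" and "babdcddd" position by position:
  Position 0: 'b' vs 'b' => same
  Position 1: 'c' vs 'a' => differ
  Position 2: 'c' vs 'b' => differ
  Position 3: 'c' vs 'd' => differ
  Position 4: 'c' vs 'c' => same
  Position 5: 'b' vs 'd' => differ
  Position 6: 'a' vs 'd' => differ
  Position 7: 'c' vs 'd' => differ
Total differences (Hamming distance): 6

6


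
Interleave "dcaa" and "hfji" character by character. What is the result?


Interleaving "dcaa" and "hfji":
  Position 0: 'd' from first, 'h' from second => "dh"
  Position 1: 'c' from first, 'f' from second => "cf"
  Position 2: 'a' from first, 'j' from second => "aj"
  Position 3: 'a' from first, 'i' from second => "ai"
Result: dhcfajai

dhcfajai


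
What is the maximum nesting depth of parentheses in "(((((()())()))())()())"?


Input: "(((((()())()))())()())"
Tracking depth:
  Position 0 '(': depth becomes 1
  Position 1 '(': depth becomes 2
  Position 2 '(': depth becomes 3
  Position 3 '(': depth becomes 4
  Position 4 '(': depth becomes 5
  Position 5 '(': depth becomes 6
  Position 6 ')': depth becomes 5
  Position 7 '(': depth becomes 6
  Position 8 ')': depth becomes 5
  Position 9 ')': depth becomes 4
  Position 10 '(': depth becomes 5
  Position 11 ')': depth becomes 4
  Position 12 ')': depth becomes 3
  Position 13 ')': depth becomes 2
  Position 14 '(': depth becomes 3
  Position 15 ')': depth becomes 2
  Position 16 ')': depth becomes 1
  Position 17 '(': depth becomes 2
  Position 18 ')': depth becomes 1
  Position 19 '(': depth becomes 2
  Position 20 ')': depth becomes 1
  Position 21 ')': depth becomes 0
Maximum depth reached: 6

6


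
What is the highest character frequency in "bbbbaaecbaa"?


Input: bbbbaaecbaa
Character counts:
  'a': 4
  'b': 5
  'c': 1
  'e': 1
Maximum frequency: 5

5


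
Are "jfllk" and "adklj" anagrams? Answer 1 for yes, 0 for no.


Strings: "jfllk", "adklj"
Sorted first:  fjkll
Sorted second: adjkl
Differ at position 0: 'f' vs 'a' => not anagrams

0


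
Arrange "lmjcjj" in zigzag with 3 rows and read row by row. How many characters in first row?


Zigzag "lmjcjj" into 3 rows:
Placing characters:
  'l' => row 0
  'm' => row 1
  'j' => row 2
  'c' => row 1
  'j' => row 0
  'j' => row 1
Rows:
  Row 0: "lj"
  Row 1: "mcj"
  Row 2: "j"
First row length: 2

2


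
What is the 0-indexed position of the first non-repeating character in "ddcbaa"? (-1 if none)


Input: ddcbaa
Character frequencies:
  'a': 2
  'b': 1
  'c': 1
  'd': 2
Scanning left to right for freq == 1:
  Position 0 ('d'): freq=2, skip
  Position 1 ('d'): freq=2, skip
  Position 2 ('c'): unique! => answer = 2

2


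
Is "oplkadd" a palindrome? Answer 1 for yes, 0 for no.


Input: oplkadd
Reversed: ddaklpo
  Compare pos 0 ('o') with pos 6 ('d'): MISMATCH
  Compare pos 1 ('p') with pos 5 ('d'): MISMATCH
  Compare pos 2 ('l') with pos 4 ('a'): MISMATCH
Result: not a palindrome

0


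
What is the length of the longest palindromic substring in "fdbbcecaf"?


Input: "fdbbcecaf"
Checking substrings for palindromes:
  [4:7] "cec" (len 3) => palindrome
  [2:4] "bb" (len 2) => palindrome
Longest palindromic substring: "cec" with length 3

3


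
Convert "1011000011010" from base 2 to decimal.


Input: "1011000011010" in base 2
Positional expansion:
  Digit '1' (value 1) x 2^12 = 4096
  Digit '0' (value 0) x 2^11 = 0
  Digit '1' (value 1) x 2^10 = 1024
  Digit '1' (value 1) x 2^9 = 512
  Digit '0' (value 0) x 2^8 = 0
  Digit '0' (value 0) x 2^7 = 0
  Digit '0' (value 0) x 2^6 = 0
  Digit '0' (value 0) x 2^5 = 0
  Digit '1' (value 1) x 2^4 = 16
  Digit '1' (value 1) x 2^3 = 8
  Digit '0' (value 0) x 2^2 = 0
  Digit '1' (value 1) x 2^1 = 2
  Digit '0' (value 0) x 2^0 = 0
Sum = 5658

5658


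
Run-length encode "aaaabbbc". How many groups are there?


Input: aaaabbbc
Scanning for consecutive runs:
  Group 1: 'a' x 4 (positions 0-3)
  Group 2: 'b' x 3 (positions 4-6)
  Group 3: 'c' x 1 (positions 7-7)
Total groups: 3

3


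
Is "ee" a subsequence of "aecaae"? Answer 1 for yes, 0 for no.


Check if "ee" is a subsequence of "aecaae"
Greedy scan:
  Position 0 ('a'): no match needed
  Position 1 ('e'): matches sub[0] = 'e'
  Position 2 ('c'): no match needed
  Position 3 ('a'): no match needed
  Position 4 ('a'): no match needed
  Position 5 ('e'): matches sub[1] = 'e'
All 2 characters matched => is a subsequence

1


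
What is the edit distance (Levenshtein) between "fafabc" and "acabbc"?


Computing edit distance: "fafabc" -> "acabbc"
DP table:
           a    c    a    b    b    c
      0    1    2    3    4    5    6
  f   1    1    2    3    4    5    6
  a   2    1    2    2    3    4    5
  f   3    2    2    3    3    4    5
  a   4    3    3    2    3    4    5
  b   5    4    4    3    2    3    4
  c   6    5    4    4    3    3    3
Edit distance = dp[6][6] = 3

3


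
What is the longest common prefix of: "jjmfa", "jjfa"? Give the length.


Words: jjmfa, jjfa
  Position 0: all 'j' => match
  Position 1: all 'j' => match
  Position 2: ('m', 'f') => mismatch, stop
LCP = "jj" (length 2)

2


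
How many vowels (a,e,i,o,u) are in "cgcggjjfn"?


Input: cgcggjjfn
Checking each character:
  'c' at position 0: consonant
  'g' at position 1: consonant
  'c' at position 2: consonant
  'g' at position 3: consonant
  'g' at position 4: consonant
  'j' at position 5: consonant
  'j' at position 6: consonant
  'f' at position 7: consonant
  'n' at position 8: consonant
Total vowels: 0

0


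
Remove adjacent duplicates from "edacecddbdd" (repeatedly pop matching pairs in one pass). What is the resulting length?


Input: edacecddbdd
Stack-based adjacent duplicate removal:
  Read 'e': push. Stack: e
  Read 'd': push. Stack: ed
  Read 'a': push. Stack: eda
  Read 'c': push. Stack: edac
  Read 'e': push. Stack: edace
  Read 'c': push. Stack: edacec
  Read 'd': push. Stack: edacecd
  Read 'd': matches stack top 'd' => pop. Stack: edacec
  Read 'b': push. Stack: edacecb
  Read 'd': push. Stack: edacecbd
  Read 'd': matches stack top 'd' => pop. Stack: edacecb
Final stack: "edacecb" (length 7)

7


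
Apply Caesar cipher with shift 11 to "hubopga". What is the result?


Caesar cipher: shift "hubopga" by 11
  'h' (pos 7) + 11 = pos 18 = 's'
  'u' (pos 20) + 11 = pos 5 = 'f'
  'b' (pos 1) + 11 = pos 12 = 'm'
  'o' (pos 14) + 11 = pos 25 = 'z'
  'p' (pos 15) + 11 = pos 0 = 'a'
  'g' (pos 6) + 11 = pos 17 = 'r'
  'a' (pos 0) + 11 = pos 11 = 'l'
Result: sfmzarl

sfmzarl


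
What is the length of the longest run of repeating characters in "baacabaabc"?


Input: "baacabaabc"
Scanning for longest run:
  Position 1 ('a'): new char, reset run to 1
  Position 2 ('a'): continues run of 'a', length=2
  Position 3 ('c'): new char, reset run to 1
  Position 4 ('a'): new char, reset run to 1
  Position 5 ('b'): new char, reset run to 1
  Position 6 ('a'): new char, reset run to 1
  Position 7 ('a'): continues run of 'a', length=2
  Position 8 ('b'): new char, reset run to 1
  Position 9 ('c'): new char, reset run to 1
Longest run: 'a' with length 2

2


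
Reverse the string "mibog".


Input: mibog
Reading characters right to left:
  Position 4: 'g'
  Position 3: 'o'
  Position 2: 'b'
  Position 1: 'i'
  Position 0: 'm'
Reversed: gobim

gobim


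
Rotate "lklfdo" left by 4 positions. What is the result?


Input: "lklfdo", rotate left by 4
First 4 characters: "lklf"
Remaining characters: "do"
Concatenate remaining + first: "do" + "lklf" = "dolklf"

dolklf


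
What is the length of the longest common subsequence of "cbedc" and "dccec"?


LCS of "cbedc" and "dccec"
DP table:
           d    c    c    e    c
      0    0    0    0    0    0
  c   0    0    1    1    1    1
  b   0    0    1    1    1    1
  e   0    0    1    1    2    2
  d   0    1    1    1    2    2
  c   0    1    2    2    2    3
LCS length = dp[5][5] = 3

3


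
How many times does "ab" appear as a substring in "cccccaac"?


Searching for "ab" in "cccccaac"
Scanning each position:
  Position 0: "cc" => no
  Position 1: "cc" => no
  Position 2: "cc" => no
  Position 3: "cc" => no
  Position 4: "ca" => no
  Position 5: "aa" => no
  Position 6: "ac" => no
Total occurrences: 0

0


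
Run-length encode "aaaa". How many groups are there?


Input: aaaa
Scanning for consecutive runs:
  Group 1: 'a' x 4 (positions 0-3)
Total groups: 1

1


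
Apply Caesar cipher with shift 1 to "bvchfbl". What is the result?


Caesar cipher: shift "bvchfbl" by 1
  'b' (pos 1) + 1 = pos 2 = 'c'
  'v' (pos 21) + 1 = pos 22 = 'w'
  'c' (pos 2) + 1 = pos 3 = 'd'
  'h' (pos 7) + 1 = pos 8 = 'i'
  'f' (pos 5) + 1 = pos 6 = 'g'
  'b' (pos 1) + 1 = pos 2 = 'c'
  'l' (pos 11) + 1 = pos 12 = 'm'
Result: cwdigcm

cwdigcm


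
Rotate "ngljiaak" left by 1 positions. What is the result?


Input: "ngljiaak", rotate left by 1
First 1 characters: "n"
Remaining characters: "gljiaak"
Concatenate remaining + first: "gljiaak" + "n" = "gljiaakn"

gljiaakn


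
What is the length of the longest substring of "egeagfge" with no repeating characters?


Input: "egeagfge"
Sliding window (track last position of each char):
  Position 0 ('e'): window [0,0] length 1 -- new best
  Position 1 ('g'): window [0,1] length 2 -- new best
  Position 2 ('e'): repeat (last at 0), move window start to 1
  Position 2 ('e'): window [1,2] length 2
  Position 3 ('a'): window [1,3] length 3 -- new best
  Position 4 ('g'): repeat (last at 1), move window start to 2
  Position 4 ('g'): window [2,4] length 3
  Position 5 ('f'): window [2,5] length 4 -- new best
  Position 6 ('g'): repeat (last at 4), move window start to 5
  Position 6 ('g'): window [5,6] length 2
  Position 7 ('e'): window [5,7] length 3
Longest substring with no repeats: "eagf" with length 4

4


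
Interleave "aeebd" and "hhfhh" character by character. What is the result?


Interleaving "aeebd" and "hhfhh":
  Position 0: 'a' from first, 'h' from second => "ah"
  Position 1: 'e' from first, 'h' from second => "eh"
  Position 2: 'e' from first, 'f' from second => "ef"
  Position 3: 'b' from first, 'h' from second => "bh"
  Position 4: 'd' from first, 'h' from second => "dh"
Result: ahehefbhdh

ahehefbhdh


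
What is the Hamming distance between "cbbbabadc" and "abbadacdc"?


Comparing "cbbbabadc" and "abbadacdc" position by position:
  Position 0: 'c' vs 'a' => differ
  Position 1: 'b' vs 'b' => same
  Position 2: 'b' vs 'b' => same
  Position 3: 'b' vs 'a' => differ
  Position 4: 'a' vs 'd' => differ
  Position 5: 'b' vs 'a' => differ
  Position 6: 'a' vs 'c' => differ
  Position 7: 'd' vs 'd' => same
  Position 8: 'c' vs 'c' => same
Total differences (Hamming distance): 5

5


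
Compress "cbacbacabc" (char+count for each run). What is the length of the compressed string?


Input: cbacbacabc
Runs:
  'c' x 1 => "c1"
  'b' x 1 => "b1"
  'a' x 1 => "a1"
  'c' x 1 => "c1"
  'b' x 1 => "b1"
  'a' x 1 => "a1"
  'c' x 1 => "c1"
  'a' x 1 => "a1"
  'b' x 1 => "b1"
  'c' x 1 => "c1"
Compressed: "c1b1a1c1b1a1c1a1b1c1"
Compressed length: 20

20


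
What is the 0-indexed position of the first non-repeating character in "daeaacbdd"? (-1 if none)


Input: daeaacbdd
Character frequencies:
  'a': 3
  'b': 1
  'c': 1
  'd': 3
  'e': 1
Scanning left to right for freq == 1:
  Position 0 ('d'): freq=3, skip
  Position 1 ('a'): freq=3, skip
  Position 2 ('e'): unique! => answer = 2

2


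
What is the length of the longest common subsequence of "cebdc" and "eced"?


LCS of "cebdc" and "eced"
DP table:
           e    c    e    d
      0    0    0    0    0
  c   0    0    1    1    1
  e   0    1    1    2    2
  b   0    1    1    2    2
  d   0    1    1    2    3
  c   0    1    2    2    3
LCS length = dp[5][4] = 3

3


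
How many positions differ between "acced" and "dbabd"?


Comparing "acced" and "dbabd" position by position:
  Position 0: 'a' vs 'd' => DIFFER
  Position 1: 'c' vs 'b' => DIFFER
  Position 2: 'c' vs 'a' => DIFFER
  Position 3: 'e' vs 'b' => DIFFER
  Position 4: 'd' vs 'd' => same
Positions that differ: 4

4


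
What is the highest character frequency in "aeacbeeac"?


Input: aeacbeeac
Character counts:
  'a': 3
  'b': 1
  'c': 2
  'e': 3
Maximum frequency: 3

3


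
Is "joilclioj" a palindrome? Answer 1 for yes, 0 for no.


Input: joilclioj
Reversed: joilclioj
  Compare pos 0 ('j') with pos 8 ('j'): match
  Compare pos 1 ('o') with pos 7 ('o'): match
  Compare pos 2 ('i') with pos 6 ('i'): match
  Compare pos 3 ('l') with pos 5 ('l'): match
Result: palindrome

1


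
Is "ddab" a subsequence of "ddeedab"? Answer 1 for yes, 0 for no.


Check if "ddab" is a subsequence of "ddeedab"
Greedy scan:
  Position 0 ('d'): matches sub[0] = 'd'
  Position 1 ('d'): matches sub[1] = 'd'
  Position 2 ('e'): no match needed
  Position 3 ('e'): no match needed
  Position 4 ('d'): no match needed
  Position 5 ('a'): matches sub[2] = 'a'
  Position 6 ('b'): matches sub[3] = 'b'
All 4 characters matched => is a subsequence

1


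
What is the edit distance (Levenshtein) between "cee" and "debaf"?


Computing edit distance: "cee" -> "debaf"
DP table:
           d    e    b    a    f
      0    1    2    3    4    5
  c   1    1    2    3    4    5
  e   2    2    1    2    3    4
  e   3    3    2    2    3    4
Edit distance = dp[3][5] = 4

4


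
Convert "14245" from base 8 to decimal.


Input: "14245" in base 8
Positional expansion:
  Digit '1' (value 1) x 8^4 = 4096
  Digit '4' (value 4) x 8^3 = 2048
  Digit '2' (value 2) x 8^2 = 128
  Digit '4' (value 4) x 8^1 = 32
  Digit '5' (value 5) x 8^0 = 5
Sum = 6309

6309


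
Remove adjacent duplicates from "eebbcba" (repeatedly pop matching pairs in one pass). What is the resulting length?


Input: eebbcba
Stack-based adjacent duplicate removal:
  Read 'e': push. Stack: e
  Read 'e': matches stack top 'e' => pop. Stack: (empty)
  Read 'b': push. Stack: b
  Read 'b': matches stack top 'b' => pop. Stack: (empty)
  Read 'c': push. Stack: c
  Read 'b': push. Stack: cb
  Read 'a': push. Stack: cba
Final stack: "cba" (length 3)

3


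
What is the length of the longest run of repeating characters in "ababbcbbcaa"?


Input: "ababbcbbcaa"
Scanning for longest run:
  Position 1 ('b'): new char, reset run to 1
  Position 2 ('a'): new char, reset run to 1
  Position 3 ('b'): new char, reset run to 1
  Position 4 ('b'): continues run of 'b', length=2
  Position 5 ('c'): new char, reset run to 1
  Position 6 ('b'): new char, reset run to 1
  Position 7 ('b'): continues run of 'b', length=2
  Position 8 ('c'): new char, reset run to 1
  Position 9 ('a'): new char, reset run to 1
  Position 10 ('a'): continues run of 'a', length=2
Longest run: 'b' with length 2

2


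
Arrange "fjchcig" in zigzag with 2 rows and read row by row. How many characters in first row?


Zigzag "fjchcig" into 2 rows:
Placing characters:
  'f' => row 0
  'j' => row 1
  'c' => row 0
  'h' => row 1
  'c' => row 0
  'i' => row 1
  'g' => row 0
Rows:
  Row 0: "fccg"
  Row 1: "jhi"
First row length: 4

4


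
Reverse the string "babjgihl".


Input: babjgihl
Reading characters right to left:
  Position 7: 'l'
  Position 6: 'h'
  Position 5: 'i'
  Position 4: 'g'
  Position 3: 'j'
  Position 2: 'b'
  Position 1: 'a'
  Position 0: 'b'
Reversed: lhigjbab

lhigjbab


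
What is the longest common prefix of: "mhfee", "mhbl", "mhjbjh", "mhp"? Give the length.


Words: mhfee, mhbl, mhjbjh, mhp
  Position 0: all 'm' => match
  Position 1: all 'h' => match
  Position 2: ('f', 'b', 'j', 'p') => mismatch, stop
LCP = "mh" (length 2)

2


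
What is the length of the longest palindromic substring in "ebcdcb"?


Input: "ebcdcb"
Checking substrings for palindromes:
  [1:6] "bcdcb" (len 5) => palindrome
  [2:5] "cdc" (len 3) => palindrome
Longest palindromic substring: "bcdcb" with length 5

5


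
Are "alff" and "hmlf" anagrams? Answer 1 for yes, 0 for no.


Strings: "alff", "hmlf"
Sorted first:  affl
Sorted second: fhlm
Differ at position 0: 'a' vs 'f' => not anagrams

0


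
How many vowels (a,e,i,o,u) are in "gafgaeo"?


Input: gafgaeo
Checking each character:
  'g' at position 0: consonant
  'a' at position 1: vowel (running total: 1)
  'f' at position 2: consonant
  'g' at position 3: consonant
  'a' at position 4: vowel (running total: 2)
  'e' at position 5: vowel (running total: 3)
  'o' at position 6: vowel (running total: 4)
Total vowels: 4

4


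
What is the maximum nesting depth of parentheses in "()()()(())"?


Input: "()()()(())"
Tracking depth:
  Position 0 '(': depth becomes 1
  Position 1 ')': depth becomes 0
  Position 2 '(': depth becomes 1
  Position 3 ')': depth becomes 0
  Position 4 '(': depth becomes 1
  Position 5 ')': depth becomes 0
  Position 6 '(': depth becomes 1
  Position 7 '(': depth becomes 2
  Position 8 ')': depth becomes 1
  Position 9 ')': depth becomes 0
Maximum depth reached: 2

2


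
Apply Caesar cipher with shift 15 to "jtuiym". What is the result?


Caesar cipher: shift "jtuiym" by 15
  'j' (pos 9) + 15 = pos 24 = 'y'
  't' (pos 19) + 15 = pos 8 = 'i'
  'u' (pos 20) + 15 = pos 9 = 'j'
  'i' (pos 8) + 15 = pos 23 = 'x'
  'y' (pos 24) + 15 = pos 13 = 'n'
  'm' (pos 12) + 15 = pos 1 = 'b'
Result: yijxnb

yijxnb


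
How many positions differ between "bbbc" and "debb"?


Comparing "bbbc" and "debb" position by position:
  Position 0: 'b' vs 'd' => DIFFER
  Position 1: 'b' vs 'e' => DIFFER
  Position 2: 'b' vs 'b' => same
  Position 3: 'c' vs 'b' => DIFFER
Positions that differ: 3

3


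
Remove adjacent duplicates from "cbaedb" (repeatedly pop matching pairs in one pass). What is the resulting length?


Input: cbaedb
Stack-based adjacent duplicate removal:
  Read 'c': push. Stack: c
  Read 'b': push. Stack: cb
  Read 'a': push. Stack: cba
  Read 'e': push. Stack: cbae
  Read 'd': push. Stack: cbaed
  Read 'b': push. Stack: cbaedb
Final stack: "cbaedb" (length 6)

6


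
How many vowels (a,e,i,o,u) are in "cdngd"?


Input: cdngd
Checking each character:
  'c' at position 0: consonant
  'd' at position 1: consonant
  'n' at position 2: consonant
  'g' at position 3: consonant
  'd' at position 4: consonant
Total vowels: 0

0


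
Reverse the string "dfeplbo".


Input: dfeplbo
Reading characters right to left:
  Position 6: 'o'
  Position 5: 'b'
  Position 4: 'l'
  Position 3: 'p'
  Position 2: 'e'
  Position 1: 'f'
  Position 0: 'd'
Reversed: oblpefd

oblpefd


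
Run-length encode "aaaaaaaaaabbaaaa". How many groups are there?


Input: aaaaaaaaaabbaaaa
Scanning for consecutive runs:
  Group 1: 'a' x 10 (positions 0-9)
  Group 2: 'b' x 2 (positions 10-11)
  Group 3: 'a' x 4 (positions 12-15)
Total groups: 3

3


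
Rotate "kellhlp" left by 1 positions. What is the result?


Input: "kellhlp", rotate left by 1
First 1 characters: "k"
Remaining characters: "ellhlp"
Concatenate remaining + first: "ellhlp" + "k" = "ellhlpk"

ellhlpk


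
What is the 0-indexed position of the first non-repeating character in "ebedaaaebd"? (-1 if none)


Input: ebedaaaebd
Character frequencies:
  'a': 3
  'b': 2
  'd': 2
  'e': 3
Scanning left to right for freq == 1:
  Position 0 ('e'): freq=3, skip
  Position 1 ('b'): freq=2, skip
  Position 2 ('e'): freq=3, skip
  Position 3 ('d'): freq=2, skip
  Position 4 ('a'): freq=3, skip
  Position 5 ('a'): freq=3, skip
  Position 6 ('a'): freq=3, skip
  Position 7 ('e'): freq=3, skip
  Position 8 ('b'): freq=2, skip
  Position 9 ('d'): freq=2, skip
  No unique character found => answer = -1

-1


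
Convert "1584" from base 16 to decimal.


Input: "1584" in base 16
Positional expansion:
  Digit '1' (value 1) x 16^3 = 4096
  Digit '5' (value 5) x 16^2 = 1280
  Digit '8' (value 8) x 16^1 = 128
  Digit '4' (value 4) x 16^0 = 4
Sum = 5508

5508


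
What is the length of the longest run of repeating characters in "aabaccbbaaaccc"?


Input: "aabaccbbaaaccc"
Scanning for longest run:
  Position 1 ('a'): continues run of 'a', length=2
  Position 2 ('b'): new char, reset run to 1
  Position 3 ('a'): new char, reset run to 1
  Position 4 ('c'): new char, reset run to 1
  Position 5 ('c'): continues run of 'c', length=2
  Position 6 ('b'): new char, reset run to 1
  Position 7 ('b'): continues run of 'b', length=2
  Position 8 ('a'): new char, reset run to 1
  Position 9 ('a'): continues run of 'a', length=2
  Position 10 ('a'): continues run of 'a', length=3
  Position 11 ('c'): new char, reset run to 1
  Position 12 ('c'): continues run of 'c', length=2
  Position 13 ('c'): continues run of 'c', length=3
Longest run: 'a' with length 3

3


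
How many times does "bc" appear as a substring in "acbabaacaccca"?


Searching for "bc" in "acbabaacaccca"
Scanning each position:
  Position 0: "ac" => no
  Position 1: "cb" => no
  Position 2: "ba" => no
  Position 3: "ab" => no
  Position 4: "ba" => no
  Position 5: "aa" => no
  Position 6: "ac" => no
  Position 7: "ca" => no
  Position 8: "ac" => no
  Position 9: "cc" => no
  Position 10: "cc" => no
  Position 11: "ca" => no
Total occurrences: 0

0


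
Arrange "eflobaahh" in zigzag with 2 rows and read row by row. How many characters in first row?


Zigzag "eflobaahh" into 2 rows:
Placing characters:
  'e' => row 0
  'f' => row 1
  'l' => row 0
  'o' => row 1
  'b' => row 0
  'a' => row 1
  'a' => row 0
  'h' => row 1
  'h' => row 0
Rows:
  Row 0: "elbah"
  Row 1: "foah"
First row length: 5

5


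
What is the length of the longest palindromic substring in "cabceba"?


Input: "cabceba"
Checking substrings for palindromes:
  No multi-char palindromic substrings found
Longest palindromic substring: "c" with length 1

1


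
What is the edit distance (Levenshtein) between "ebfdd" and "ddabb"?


Computing edit distance: "ebfdd" -> "ddabb"
DP table:
           d    d    a    b    b
      0    1    2    3    4    5
  e   1    1    2    3    4    5
  b   2    2    2    3    3    4
  f   3    3    3    3    4    4
  d   4    3    3    4    4    5
  d   5    4    3    4    5    5
Edit distance = dp[5][5] = 5

5


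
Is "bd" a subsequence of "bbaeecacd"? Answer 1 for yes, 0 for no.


Check if "bd" is a subsequence of "bbaeecacd"
Greedy scan:
  Position 0 ('b'): matches sub[0] = 'b'
  Position 1 ('b'): no match needed
  Position 2 ('a'): no match needed
  Position 3 ('e'): no match needed
  Position 4 ('e'): no match needed
  Position 5 ('c'): no match needed
  Position 6 ('a'): no match needed
  Position 7 ('c'): no match needed
  Position 8 ('d'): matches sub[1] = 'd'
All 2 characters matched => is a subsequence

1


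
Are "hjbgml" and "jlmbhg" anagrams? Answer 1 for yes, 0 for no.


Strings: "hjbgml", "jlmbhg"
Sorted first:  bghjlm
Sorted second: bghjlm
Sorted forms match => anagrams

1


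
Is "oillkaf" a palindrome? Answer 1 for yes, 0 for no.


Input: oillkaf
Reversed: fakllio
  Compare pos 0 ('o') with pos 6 ('f'): MISMATCH
  Compare pos 1 ('i') with pos 5 ('a'): MISMATCH
  Compare pos 2 ('l') with pos 4 ('k'): MISMATCH
Result: not a palindrome

0


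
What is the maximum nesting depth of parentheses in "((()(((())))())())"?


Input: "((()(((())))())())"
Tracking depth:
  Position 0 '(': depth becomes 1
  Position 1 '(': depth becomes 2
  Position 2 '(': depth becomes 3
  Position 3 ')': depth becomes 2
  Position 4 '(': depth becomes 3
  Position 5 '(': depth becomes 4
  Position 6 '(': depth becomes 5
  Position 7 '(': depth becomes 6
  Position 8 ')': depth becomes 5
  Position 9 ')': depth becomes 4
  Position 10 ')': depth becomes 3
  Position 11 ')': depth becomes 2
  Position 12 '(': depth becomes 3
  Position 13 ')': depth becomes 2
  Position 14 ')': depth becomes 1
  Position 15 '(': depth becomes 2
  Position 16 ')': depth becomes 1
  Position 17 ')': depth becomes 0
Maximum depth reached: 6

6


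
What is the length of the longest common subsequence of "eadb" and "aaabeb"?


LCS of "eadb" and "aaabeb"
DP table:
           a    a    a    b    e    b
      0    0    0    0    0    0    0
  e   0    0    0    0    0    1    1
  a   0    1    1    1    1    1    1
  d   0    1    1    1    1    1    1
  b   0    1    1    1    2    2    2
LCS length = dp[4][6] = 2

2


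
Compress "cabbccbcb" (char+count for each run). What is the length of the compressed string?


Input: cabbccbcb
Runs:
  'c' x 1 => "c1"
  'a' x 1 => "a1"
  'b' x 2 => "b2"
  'c' x 2 => "c2"
  'b' x 1 => "b1"
  'c' x 1 => "c1"
  'b' x 1 => "b1"
Compressed: "c1a1b2c2b1c1b1"
Compressed length: 14

14


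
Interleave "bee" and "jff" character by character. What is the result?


Interleaving "bee" and "jff":
  Position 0: 'b' from first, 'j' from second => "bj"
  Position 1: 'e' from first, 'f' from second => "ef"
  Position 2: 'e' from first, 'f' from second => "ef"
Result: bjefef

bjefef


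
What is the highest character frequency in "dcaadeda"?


Input: dcaadeda
Character counts:
  'a': 3
  'c': 1
  'd': 3
  'e': 1
Maximum frequency: 3

3


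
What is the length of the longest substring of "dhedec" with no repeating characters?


Input: "dhedec"
Sliding window (track last position of each char):
  Position 0 ('d'): window [0,0] length 1 -- new best
  Position 1 ('h'): window [0,1] length 2 -- new best
  Position 2 ('e'): window [0,2] length 3 -- new best
  Position 3 ('d'): repeat (last at 0), move window start to 1
  Position 3 ('d'): window [1,3] length 3
  Position 4 ('e'): repeat (last at 2), move window start to 3
  Position 4 ('e'): window [3,4] length 2
  Position 5 ('c'): window [3,5] length 3
Longest substring with no repeats: "dhe" with length 3

3


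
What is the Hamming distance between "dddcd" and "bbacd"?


Comparing "dddcd" and "bbacd" position by position:
  Position 0: 'd' vs 'b' => differ
  Position 1: 'd' vs 'b' => differ
  Position 2: 'd' vs 'a' => differ
  Position 3: 'c' vs 'c' => same
  Position 4: 'd' vs 'd' => same
Total differences (Hamming distance): 3

3


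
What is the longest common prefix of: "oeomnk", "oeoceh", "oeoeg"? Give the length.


Words: oeomnk, oeoceh, oeoeg
  Position 0: all 'o' => match
  Position 1: all 'e' => match
  Position 2: all 'o' => match
  Position 3: ('m', 'c', 'e') => mismatch, stop
LCP = "oeo" (length 3)

3


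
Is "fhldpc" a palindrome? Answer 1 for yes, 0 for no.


Input: fhldpc
Reversed: cpdlhf
  Compare pos 0 ('f') with pos 5 ('c'): MISMATCH
  Compare pos 1 ('h') with pos 4 ('p'): MISMATCH
  Compare pos 2 ('l') with pos 3 ('d'): MISMATCH
Result: not a palindrome

0


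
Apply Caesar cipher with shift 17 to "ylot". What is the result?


Caesar cipher: shift "ylot" by 17
  'y' (pos 24) + 17 = pos 15 = 'p'
  'l' (pos 11) + 17 = pos 2 = 'c'
  'o' (pos 14) + 17 = pos 5 = 'f'
  't' (pos 19) + 17 = pos 10 = 'k'
Result: pcfk

pcfk


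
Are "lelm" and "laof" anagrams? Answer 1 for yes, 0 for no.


Strings: "lelm", "laof"
Sorted first:  ellm
Sorted second: aflo
Differ at position 0: 'e' vs 'a' => not anagrams

0


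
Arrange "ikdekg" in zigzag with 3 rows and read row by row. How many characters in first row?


Zigzag "ikdekg" into 3 rows:
Placing characters:
  'i' => row 0
  'k' => row 1
  'd' => row 2
  'e' => row 1
  'k' => row 0
  'g' => row 1
Rows:
  Row 0: "ik"
  Row 1: "keg"
  Row 2: "d"
First row length: 2

2


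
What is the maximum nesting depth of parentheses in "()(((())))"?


Input: "()(((())))"
Tracking depth:
  Position 0 '(': depth becomes 1
  Position 1 ')': depth becomes 0
  Position 2 '(': depth becomes 1
  Position 3 '(': depth becomes 2
  Position 4 '(': depth becomes 3
  Position 5 '(': depth becomes 4
  Position 6 ')': depth becomes 3
  Position 7 ')': depth becomes 2
  Position 8 ')': depth becomes 1
  Position 9 ')': depth becomes 0
Maximum depth reached: 4

4


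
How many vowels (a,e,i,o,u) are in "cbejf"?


Input: cbejf
Checking each character:
  'c' at position 0: consonant
  'b' at position 1: consonant
  'e' at position 2: vowel (running total: 1)
  'j' at position 3: consonant
  'f' at position 4: consonant
Total vowels: 1

1


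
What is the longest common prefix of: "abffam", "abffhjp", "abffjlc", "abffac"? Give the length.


Words: abffam, abffhjp, abffjlc, abffac
  Position 0: all 'a' => match
  Position 1: all 'b' => match
  Position 2: all 'f' => match
  Position 3: all 'f' => match
  Position 4: ('a', 'h', 'j', 'a') => mismatch, stop
LCP = "abff" (length 4)

4


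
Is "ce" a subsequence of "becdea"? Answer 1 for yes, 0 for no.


Check if "ce" is a subsequence of "becdea"
Greedy scan:
  Position 0 ('b'): no match needed
  Position 1 ('e'): no match needed
  Position 2 ('c'): matches sub[0] = 'c'
  Position 3 ('d'): no match needed
  Position 4 ('e'): matches sub[1] = 'e'
  Position 5 ('a'): no match needed
All 2 characters matched => is a subsequence

1


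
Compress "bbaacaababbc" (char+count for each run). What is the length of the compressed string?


Input: bbaacaababbc
Runs:
  'b' x 2 => "b2"
  'a' x 2 => "a2"
  'c' x 1 => "c1"
  'a' x 2 => "a2"
  'b' x 1 => "b1"
  'a' x 1 => "a1"
  'b' x 2 => "b2"
  'c' x 1 => "c1"
Compressed: "b2a2c1a2b1a1b2c1"
Compressed length: 16

16


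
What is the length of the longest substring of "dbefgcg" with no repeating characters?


Input: "dbefgcg"
Sliding window (track last position of each char):
  Position 0 ('d'): window [0,0] length 1 -- new best
  Position 1 ('b'): window [0,1] length 2 -- new best
  Position 2 ('e'): window [0,2] length 3 -- new best
  Position 3 ('f'): window [0,3] length 4 -- new best
  Position 4 ('g'): window [0,4] length 5 -- new best
  Position 5 ('c'): window [0,5] length 6 -- new best
  Position 6 ('g'): repeat (last at 4), move window start to 5
  Position 6 ('g'): window [5,6] length 2
Longest substring with no repeats: "dbefgc" with length 6

6


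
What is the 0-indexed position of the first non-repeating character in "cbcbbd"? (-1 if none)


Input: cbcbbd
Character frequencies:
  'b': 3
  'c': 2
  'd': 1
Scanning left to right for freq == 1:
  Position 0 ('c'): freq=2, skip
  Position 1 ('b'): freq=3, skip
  Position 2 ('c'): freq=2, skip
  Position 3 ('b'): freq=3, skip
  Position 4 ('b'): freq=3, skip
  Position 5 ('d'): unique! => answer = 5

5


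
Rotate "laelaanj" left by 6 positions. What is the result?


Input: "laelaanj", rotate left by 6
First 6 characters: "laelaa"
Remaining characters: "nj"
Concatenate remaining + first: "nj" + "laelaa" = "njlaelaa"

njlaelaa


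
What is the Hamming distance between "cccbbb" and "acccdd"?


Comparing "cccbbb" and "acccdd" position by position:
  Position 0: 'c' vs 'a' => differ
  Position 1: 'c' vs 'c' => same
  Position 2: 'c' vs 'c' => same
  Position 3: 'b' vs 'c' => differ
  Position 4: 'b' vs 'd' => differ
  Position 5: 'b' vs 'd' => differ
Total differences (Hamming distance): 4

4


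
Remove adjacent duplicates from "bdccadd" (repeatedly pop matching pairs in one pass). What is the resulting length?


Input: bdccadd
Stack-based adjacent duplicate removal:
  Read 'b': push. Stack: b
  Read 'd': push. Stack: bd
  Read 'c': push. Stack: bdc
  Read 'c': matches stack top 'c' => pop. Stack: bd
  Read 'a': push. Stack: bda
  Read 'd': push. Stack: bdad
  Read 'd': matches stack top 'd' => pop. Stack: bda
Final stack: "bda" (length 3)

3


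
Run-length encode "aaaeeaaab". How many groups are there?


Input: aaaeeaaab
Scanning for consecutive runs:
  Group 1: 'a' x 3 (positions 0-2)
  Group 2: 'e' x 2 (positions 3-4)
  Group 3: 'a' x 3 (positions 5-7)
  Group 4: 'b' x 1 (positions 8-8)
Total groups: 4

4


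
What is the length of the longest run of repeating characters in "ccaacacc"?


Input: "ccaacacc"
Scanning for longest run:
  Position 1 ('c'): continues run of 'c', length=2
  Position 2 ('a'): new char, reset run to 1
  Position 3 ('a'): continues run of 'a', length=2
  Position 4 ('c'): new char, reset run to 1
  Position 5 ('a'): new char, reset run to 1
  Position 6 ('c'): new char, reset run to 1
  Position 7 ('c'): continues run of 'c', length=2
Longest run: 'c' with length 2

2


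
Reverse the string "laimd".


Input: laimd
Reading characters right to left:
  Position 4: 'd'
  Position 3: 'm'
  Position 2: 'i'
  Position 1: 'a'
  Position 0: 'l'
Reversed: dmial

dmial


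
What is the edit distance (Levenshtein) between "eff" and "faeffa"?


Computing edit distance: "eff" -> "faeffa"
DP table:
           f    a    e    f    f    a
      0    1    2    3    4    5    6
  e   1    1    2    2    3    4    5
  f   2    1    2    3    2    3    4
  f   3    2    2    3    3    2    3
Edit distance = dp[3][6] = 3

3


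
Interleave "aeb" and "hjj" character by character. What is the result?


Interleaving "aeb" and "hjj":
  Position 0: 'a' from first, 'h' from second => "ah"
  Position 1: 'e' from first, 'j' from second => "ej"
  Position 2: 'b' from first, 'j' from second => "bj"
Result: ahejbj

ahejbj


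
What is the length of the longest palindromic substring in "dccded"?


Input: "dccded"
Checking substrings for palindromes:
  [0:4] "dccd" (len 4) => palindrome
  [3:6] "ded" (len 3) => palindrome
  [1:3] "cc" (len 2) => palindrome
Longest palindromic substring: "dccd" with length 4

4


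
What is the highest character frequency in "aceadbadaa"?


Input: aceadbadaa
Character counts:
  'a': 5
  'b': 1
  'c': 1
  'd': 2
  'e': 1
Maximum frequency: 5

5


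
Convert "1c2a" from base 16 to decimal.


Input: "1c2a" in base 16
Positional expansion:
  Digit '1' (value 1) x 16^3 = 4096
  Digit 'c' (value 12) x 16^2 = 3072
  Digit '2' (value 2) x 16^1 = 32
  Digit 'a' (value 10) x 16^0 = 10
Sum = 7210

7210


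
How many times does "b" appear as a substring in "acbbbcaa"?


Searching for "b" in "acbbbcaa"
Scanning each position:
  Position 0: "a" => no
  Position 1: "c" => no
  Position 2: "b" => MATCH
  Position 3: "b" => MATCH
  Position 4: "b" => MATCH
  Position 5: "c" => no
  Position 6: "a" => no
  Position 7: "a" => no
Total occurrences: 3

3


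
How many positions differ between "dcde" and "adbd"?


Comparing "dcde" and "adbd" position by position:
  Position 0: 'd' vs 'a' => DIFFER
  Position 1: 'c' vs 'd' => DIFFER
  Position 2: 'd' vs 'b' => DIFFER
  Position 3: 'e' vs 'd' => DIFFER
Positions that differ: 4

4


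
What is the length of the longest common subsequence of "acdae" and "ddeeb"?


LCS of "acdae" and "ddeeb"
DP table:
           d    d    e    e    b
      0    0    0    0    0    0
  a   0    0    0    0    0    0
  c   0    0    0    0    0    0
  d   0    1    1    1    1    1
  a   0    1    1    1    1    1
  e   0    1    1    2    2    2
LCS length = dp[5][5] = 2

2


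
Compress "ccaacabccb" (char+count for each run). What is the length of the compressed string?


Input: ccaacabccb
Runs:
  'c' x 2 => "c2"
  'a' x 2 => "a2"
  'c' x 1 => "c1"
  'a' x 1 => "a1"
  'b' x 1 => "b1"
  'c' x 2 => "c2"
  'b' x 1 => "b1"
Compressed: "c2a2c1a1b1c2b1"
Compressed length: 14

14


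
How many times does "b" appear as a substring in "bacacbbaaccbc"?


Searching for "b" in "bacacbbaaccbc"
Scanning each position:
  Position 0: "b" => MATCH
  Position 1: "a" => no
  Position 2: "c" => no
  Position 3: "a" => no
  Position 4: "c" => no
  Position 5: "b" => MATCH
  Position 6: "b" => MATCH
  Position 7: "a" => no
  Position 8: "a" => no
  Position 9: "c" => no
  Position 10: "c" => no
  Position 11: "b" => MATCH
  Position 12: "c" => no
Total occurrences: 4

4


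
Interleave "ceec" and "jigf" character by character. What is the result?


Interleaving "ceec" and "jigf":
  Position 0: 'c' from first, 'j' from second => "cj"
  Position 1: 'e' from first, 'i' from second => "ei"
  Position 2: 'e' from first, 'g' from second => "eg"
  Position 3: 'c' from first, 'f' from second => "cf"
Result: cjeiegcf

cjeiegcf


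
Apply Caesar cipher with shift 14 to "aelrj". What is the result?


Caesar cipher: shift "aelrj" by 14
  'a' (pos 0) + 14 = pos 14 = 'o'
  'e' (pos 4) + 14 = pos 18 = 's'
  'l' (pos 11) + 14 = pos 25 = 'z'
  'r' (pos 17) + 14 = pos 5 = 'f'
  'j' (pos 9) + 14 = pos 23 = 'x'
Result: oszfx

oszfx


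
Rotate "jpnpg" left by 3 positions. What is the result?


Input: "jpnpg", rotate left by 3
First 3 characters: "jpn"
Remaining characters: "pg"
Concatenate remaining + first: "pg" + "jpn" = "pgjpn"

pgjpn


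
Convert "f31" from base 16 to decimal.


Input: "f31" in base 16
Positional expansion:
  Digit 'f' (value 15) x 16^2 = 3840
  Digit '3' (value 3) x 16^1 = 48
  Digit '1' (value 1) x 16^0 = 1
Sum = 3889

3889


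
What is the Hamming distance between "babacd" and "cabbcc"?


Comparing "babacd" and "cabbcc" position by position:
  Position 0: 'b' vs 'c' => differ
  Position 1: 'a' vs 'a' => same
  Position 2: 'b' vs 'b' => same
  Position 3: 'a' vs 'b' => differ
  Position 4: 'c' vs 'c' => same
  Position 5: 'd' vs 'c' => differ
Total differences (Hamming distance): 3

3


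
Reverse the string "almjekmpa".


Input: almjekmpa
Reading characters right to left:
  Position 8: 'a'
  Position 7: 'p'
  Position 6: 'm'
  Position 5: 'k'
  Position 4: 'e'
  Position 3: 'j'
  Position 2: 'm'
  Position 1: 'l'
  Position 0: 'a'
Reversed: apmkejmla

apmkejmla


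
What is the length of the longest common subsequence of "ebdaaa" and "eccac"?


LCS of "ebdaaa" and "eccac"
DP table:
           e    c    c    a    c
      0    0    0    0    0    0
  e   0    1    1    1    1    1
  b   0    1    1    1    1    1
  d   0    1    1    1    1    1
  a   0    1    1    1    2    2
  a   0    1    1    1    2    2
  a   0    1    1    1    2    2
LCS length = dp[6][5] = 2

2


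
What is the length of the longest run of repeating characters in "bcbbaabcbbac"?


Input: "bcbbaabcbbac"
Scanning for longest run:
  Position 1 ('c'): new char, reset run to 1
  Position 2 ('b'): new char, reset run to 1
  Position 3 ('b'): continues run of 'b', length=2
  Position 4 ('a'): new char, reset run to 1
  Position 5 ('a'): continues run of 'a', length=2
  Position 6 ('b'): new char, reset run to 1
  Position 7 ('c'): new char, reset run to 1
  Position 8 ('b'): new char, reset run to 1
  Position 9 ('b'): continues run of 'b', length=2
  Position 10 ('a'): new char, reset run to 1
  Position 11 ('c'): new char, reset run to 1
Longest run: 'b' with length 2

2


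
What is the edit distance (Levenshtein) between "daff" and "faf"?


Computing edit distance: "daff" -> "faf"
DP table:
           f    a    f
      0    1    2    3
  d   1    1    2    3
  a   2    2    1    2
  f   3    2    2    1
  f   4    3    3    2
Edit distance = dp[4][3] = 2

2


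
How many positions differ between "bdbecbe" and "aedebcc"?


Comparing "bdbecbe" and "aedebcc" position by position:
  Position 0: 'b' vs 'a' => DIFFER
  Position 1: 'd' vs 'e' => DIFFER
  Position 2: 'b' vs 'd' => DIFFER
  Position 3: 'e' vs 'e' => same
  Position 4: 'c' vs 'b' => DIFFER
  Position 5: 'b' vs 'c' => DIFFER
  Position 6: 'e' vs 'c' => DIFFER
Positions that differ: 6

6


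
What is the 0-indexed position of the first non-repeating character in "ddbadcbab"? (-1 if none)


Input: ddbadcbab
Character frequencies:
  'a': 2
  'b': 3
  'c': 1
  'd': 3
Scanning left to right for freq == 1:
  Position 0 ('d'): freq=3, skip
  Position 1 ('d'): freq=3, skip
  Position 2 ('b'): freq=3, skip
  Position 3 ('a'): freq=2, skip
  Position 4 ('d'): freq=3, skip
  Position 5 ('c'): unique! => answer = 5

5
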